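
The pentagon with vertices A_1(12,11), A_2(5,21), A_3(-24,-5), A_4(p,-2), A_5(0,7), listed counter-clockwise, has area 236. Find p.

Write out the shoelace sum; only the two edges meeting at A_4 involve p:
2·Area = [((-24)·(-2) − p·(-5)) + (p·7 − 0·(-2))] + 592
       = 12·p + 640 = 472
⇒ p = -14.

-14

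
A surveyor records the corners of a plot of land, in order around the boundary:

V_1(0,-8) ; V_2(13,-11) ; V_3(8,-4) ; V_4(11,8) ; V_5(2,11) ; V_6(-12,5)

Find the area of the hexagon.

295.5

Apply the surveyor's formula: 2A = Σ (x_i·y_{i+1} − x_{i+1}·y_i), indices taken mod 6.
Σ = (104) + (36) + (108) + (105) + (142) + (96) = 591
Area = |Σ|/2 = 295.5.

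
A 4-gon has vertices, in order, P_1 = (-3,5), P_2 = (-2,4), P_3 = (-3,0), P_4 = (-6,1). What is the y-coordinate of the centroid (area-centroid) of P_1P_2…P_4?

Apply the surveyor's formula. First the cross-terms c_i = x_i·y_{i+1} − x_{i+1}·y_i:
  -2, 12, -3, -27  ⇒  2A = -20, A = -10.
Then Σ (y_i + y_{i+1})·c_i = -135, so ȳ = -135 / (6·(-10)) = 2.25.

2.25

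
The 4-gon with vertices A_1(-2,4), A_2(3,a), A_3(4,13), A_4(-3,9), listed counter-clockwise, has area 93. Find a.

Write out the shoelace sum; only the two edges meeting at A_2 involve a:
2·Area = [((-2)·a − 3·4) + (3·13 − 4·a)] + 81
       = -6·a + 108 = 186
⇒ a = -13.

-13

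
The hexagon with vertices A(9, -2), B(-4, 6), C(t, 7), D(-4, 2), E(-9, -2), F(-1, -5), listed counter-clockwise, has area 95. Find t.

Write out the shoelace sum; only the two edges meeting at C involve t:
2·Area = [((-4)·7 − t·6) + (t·2 − (-4)·7)] + 162
       = -4·t + 162 = 190
⇒ t = -7.

-7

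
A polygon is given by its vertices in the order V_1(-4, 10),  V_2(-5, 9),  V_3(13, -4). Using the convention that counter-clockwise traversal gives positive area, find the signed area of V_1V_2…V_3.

15.5

Cross-terms: 14, -97, 114  ⇒  Σ = 31
Signed area = Σ/2 = 15.5 (positive ⇒ counter-clockwise traversal).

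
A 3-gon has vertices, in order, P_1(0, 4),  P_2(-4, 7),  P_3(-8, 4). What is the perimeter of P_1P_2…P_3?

18

|P_1P_2| = √((-4)² + (3)²) = √25 = 5
|P_2P_3| = √((-4)² + (-3)²) = √25 = 5
|P_3P_1| = √((8)² + (0)²) = √64 = 8
Perimeter = 5 + 5 + 8 = 18.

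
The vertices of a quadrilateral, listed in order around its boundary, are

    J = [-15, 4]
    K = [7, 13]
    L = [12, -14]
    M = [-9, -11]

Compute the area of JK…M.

Cross-terms: -223, -254, -258, -201  ⇒  Σ = -936
Area = |Σ|/2 = 468.

468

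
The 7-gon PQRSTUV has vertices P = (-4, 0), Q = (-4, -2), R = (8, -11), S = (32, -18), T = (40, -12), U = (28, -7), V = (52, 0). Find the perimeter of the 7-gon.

|PQ| = √((0)² + (-2)²) = √4 = 2
|QR| = √((12)² + (-9)²) = √225 = 15
|RS| = √((24)² + (-7)²) = √625 = 25
|ST| = √((8)² + (6)²) = √100 = 10
|TU| = √((-12)² + (5)²) = √169 = 13
|UV| = √((24)² + (7)²) = √625 = 25
|VP| = √((-56)² + (0)²) = √3136 = 56
Perimeter = 2 + 15 + 25 + 10 + 13 + 25 + 56 = 146.

146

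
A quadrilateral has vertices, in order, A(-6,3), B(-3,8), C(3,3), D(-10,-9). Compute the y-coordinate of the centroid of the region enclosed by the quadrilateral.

2/3

Apply the surveyor's formula. First the cross-terms c_i = x_i·y_{i+1} − x_{i+1}·y_i:
  -39, -33, 3, -84  ⇒  2A = -153, A = -76.5.
Then Σ (y_i + y_{i+1})·c_i = -306, so ȳ = -306 / (6·(-76.5)) = 2/3.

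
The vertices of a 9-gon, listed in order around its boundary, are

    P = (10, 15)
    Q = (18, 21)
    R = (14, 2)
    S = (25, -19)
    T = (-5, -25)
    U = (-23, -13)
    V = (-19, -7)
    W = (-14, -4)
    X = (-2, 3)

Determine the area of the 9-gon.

Cross-terms: -60, -258, -316, -720, -510, -86, -22, -50, -60  ⇒  Σ = -2082
Area = |Σ|/2 = 1041.

1041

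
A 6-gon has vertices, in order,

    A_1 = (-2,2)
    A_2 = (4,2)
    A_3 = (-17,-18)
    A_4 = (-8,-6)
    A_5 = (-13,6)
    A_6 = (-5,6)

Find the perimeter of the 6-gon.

76

|A_1A_2| = √((6)² + (0)²) = √36 = 6
|A_2A_3| = √((-21)² + (-20)²) = √841 = 29
|A_3A_4| = √((9)² + (12)²) = √225 = 15
|A_4A_5| = √((-5)² + (12)²) = √169 = 13
|A_5A_6| = √((8)² + (0)²) = √64 = 8
|A_6A_1| = √((3)² + (-4)²) = √25 = 5
Perimeter = 6 + 29 + 15 + 13 + 8 + 5 = 76.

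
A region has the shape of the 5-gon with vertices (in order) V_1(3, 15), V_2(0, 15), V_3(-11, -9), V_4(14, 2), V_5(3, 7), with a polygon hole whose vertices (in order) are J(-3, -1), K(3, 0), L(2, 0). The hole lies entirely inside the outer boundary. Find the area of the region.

214.5

Outer boundary:
Cross-terms: 45, 165, 104, 92, 24  ⇒  Σ = 430
Area = |Σ|/2 = 215.
Hole:
Apply the shoelace (surveyor's) formula: 2A = Σ (x_i·y_{i+1} − x_{i+1}·y_i), indices taken mod 3.
Cross-terms: 3, 0, -2  ⇒  Σ = 1
Area = |Σ|/2 = 0.5.
Net area = 215 − 0.5 = 214.5.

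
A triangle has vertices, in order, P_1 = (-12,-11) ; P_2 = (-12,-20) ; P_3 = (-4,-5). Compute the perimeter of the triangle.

|P_1P_2| = √((0)² + (-9)²) = √81 = 9
|P_2P_3| = √((8)² + (15)²) = √289 = 17
|P_3P_1| = √((-8)² + (-6)²) = √100 = 10
Perimeter = 9 + 17 + 10 = 36.

36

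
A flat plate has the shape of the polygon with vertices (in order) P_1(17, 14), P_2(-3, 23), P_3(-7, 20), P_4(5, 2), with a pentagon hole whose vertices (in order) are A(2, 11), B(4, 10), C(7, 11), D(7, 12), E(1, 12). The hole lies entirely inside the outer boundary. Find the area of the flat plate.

Outer boundary:
Apply the shoelace formula: 2A = Σ (x_i·y_{i+1} − x_{i+1}·y_i), indices taken mod 4.
P_1→P_2: (17)(23) − (-3)(14) = 433
P_2→P_3: (-3)(20) − (-7)(23) = 101
P_3→P_4: (-7)(2) − (5)(20) = -114
P_4→P_1: (5)(14) − (17)(2) = 36
Σ = 456
Area = |Σ|/2 = 228.
Hole:
Apply Gauss's area formula: 2A = Σ (x_i·y_{i+1} − x_{i+1}·y_i), indices taken mod 5.
Cross-terms: -24, -26, 7, 72, -13  ⇒  Σ = 16
Area = |Σ|/2 = 8.
Net area = 228 − 8 = 220.

220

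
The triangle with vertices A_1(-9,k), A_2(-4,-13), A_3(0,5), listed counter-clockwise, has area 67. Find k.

Write out the shoelace sum; only the two edges meeting at A_1 involve k:
2·Area = [(0·k − (-9)·5) + ((-9)·(-13) − (-4)·k)] + -20
       = 4·k + 142 = 134
⇒ k = -2.

-2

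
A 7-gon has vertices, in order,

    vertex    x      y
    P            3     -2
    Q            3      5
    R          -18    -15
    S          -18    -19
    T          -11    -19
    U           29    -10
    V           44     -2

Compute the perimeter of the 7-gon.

|PQ| = √((0)² + (7)²) = √49 = 7
|QR| = √((-21)² + (-20)²) = √841 = 29
|RS| = √((0)² + (-4)²) = √16 = 4
|ST| = √((7)² + (0)²) = √49 = 7
|TU| = √((40)² + (9)²) = √1681 = 41
|UV| = √((15)² + (8)²) = √289 = 17
|VP| = √((-41)² + (0)²) = √1681 = 41
Perimeter = 7 + 29 + 4 + 7 + 41 + 17 + 41 = 146.

146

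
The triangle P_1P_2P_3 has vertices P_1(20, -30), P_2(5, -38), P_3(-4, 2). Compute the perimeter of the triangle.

98

|P_1P_2| = √((-15)² + (-8)²) = √289 = 17
|P_2P_3| = √((-9)² + (40)²) = √1681 = 41
|P_3P_1| = √((24)² + (-32)²) = √1600 = 40
Perimeter = 17 + 41 + 40 = 98.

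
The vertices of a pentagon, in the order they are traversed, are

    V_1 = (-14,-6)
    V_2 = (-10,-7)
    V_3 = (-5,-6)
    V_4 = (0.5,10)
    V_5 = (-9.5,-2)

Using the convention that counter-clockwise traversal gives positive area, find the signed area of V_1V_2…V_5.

69.5

Apply the shoelace (surveyor's) formula: 2A = Σ (x_i·y_{i+1} − x_{i+1}·y_i), indices taken mod 5.
Cross-terms: 38, 25, -47, 94, 29  ⇒  Σ = 139
Signed area = Σ/2 = 69.5 (positive ⇒ counter-clockwise traversal).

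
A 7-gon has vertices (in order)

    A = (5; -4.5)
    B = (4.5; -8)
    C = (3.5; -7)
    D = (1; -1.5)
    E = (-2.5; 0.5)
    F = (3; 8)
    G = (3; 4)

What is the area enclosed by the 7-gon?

Apply Gauss's area formula: 2A = Σ (x_i·y_{i+1} − x_{i+1}·y_i), indices taken mod 7.
Σ = (-19.75) + (-3.5) + (1.75) + (-3.25) + (-21.5) + (-12) + (-33.5) = -91.75
Area = |Σ|/2 = 45.875.

45.875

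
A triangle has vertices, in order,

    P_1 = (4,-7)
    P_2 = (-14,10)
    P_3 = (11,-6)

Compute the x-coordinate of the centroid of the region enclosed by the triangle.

1/3

Apply the shoelace formula. First the cross-terms c_i = x_i·y_{i+1} − x_{i+1}·y_i:
  -58, -26, -53  ⇒  2A = -137, A = -68.5.
Then Σ (x_i + x_{i+1})·c_i = -137, so x̄ = -137 / (6·(-68.5)) = 1/3.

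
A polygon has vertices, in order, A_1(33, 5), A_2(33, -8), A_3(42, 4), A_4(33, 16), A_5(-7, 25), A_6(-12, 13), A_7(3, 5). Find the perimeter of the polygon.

|A_1A_2| = √((0)² + (-13)²) = √169 = 13
|A_2A_3| = √((9)² + (12)²) = √225 = 15
|A_3A_4| = √((-9)² + (12)²) = √225 = 15
|A_4A_5| = √((-40)² + (9)²) = √1681 = 41
|A_5A_6| = √((-5)² + (-12)²) = √169 = 13
|A_6A_7| = √((15)² + (-8)²) = √289 = 17
|A_7A_1| = √((30)² + (0)²) = √900 = 30
Perimeter = 13 + 15 + 15 + 41 + 13 + 17 + 30 = 144.

144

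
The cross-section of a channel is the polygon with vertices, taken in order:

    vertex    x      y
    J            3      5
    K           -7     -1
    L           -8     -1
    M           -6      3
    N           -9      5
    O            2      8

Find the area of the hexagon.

49

Apply the shoelace formula: 2A = Σ (x_i·y_{i+1} − x_{i+1}·y_i), indices taken mod 6.
Σ = (32) + (-1) + (-30) + (-3) + (-82) + (-14) = -98
Area = |Σ|/2 = 49.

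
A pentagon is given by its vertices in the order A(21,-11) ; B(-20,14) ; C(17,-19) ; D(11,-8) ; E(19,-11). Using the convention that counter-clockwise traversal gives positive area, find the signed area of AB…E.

Σ = (74) + (142) + (73) + (31) + (22) = 342
Signed area = Σ/2 = 171 (positive ⇒ counter-clockwise traversal).

171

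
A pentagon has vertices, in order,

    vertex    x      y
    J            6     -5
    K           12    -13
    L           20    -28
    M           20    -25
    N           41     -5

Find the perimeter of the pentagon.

|JK| = √((6)² + (-8)²) = √100 = 10
|KL| = √((8)² + (-15)²) = √289 = 17
|LM| = √((0)² + (3)²) = √9 = 3
|MN| = √((21)² + (20)²) = √841 = 29
|NJ| = √((-35)² + (0)²) = √1225 = 35
Perimeter = 10 + 17 + 3 + 29 + 35 = 94.

94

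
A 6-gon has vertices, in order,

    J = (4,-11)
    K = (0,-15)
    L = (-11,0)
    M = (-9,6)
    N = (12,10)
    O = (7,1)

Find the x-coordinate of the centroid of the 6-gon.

Apply the surveyor's formula. First the cross-terms c_i = x_i·y_{i+1} − x_{i+1}·y_i:
  -60, -165, -66, -162, -58, -81  ⇒  2A = -592, A = -296.
Then Σ (x_i + x_{i+1})·c_i = 416, so x̄ = 416 / (6·(-296)) = -26/111.

-26/111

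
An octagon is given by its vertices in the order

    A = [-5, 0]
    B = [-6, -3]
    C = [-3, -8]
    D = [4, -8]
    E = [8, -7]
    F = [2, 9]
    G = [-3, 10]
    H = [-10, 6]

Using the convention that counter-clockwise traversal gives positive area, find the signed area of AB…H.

195.5

Apply the shoelace (surveyor's) formula: 2A = Σ (x_i·y_{i+1} − x_{i+1}·y_i), indices taken mod 8.
Cross-terms: 15, 39, 56, 36, 86, 47, 82, 30  ⇒  Σ = 391
Signed area = Σ/2 = 195.5 (positive ⇒ counter-clockwise traversal).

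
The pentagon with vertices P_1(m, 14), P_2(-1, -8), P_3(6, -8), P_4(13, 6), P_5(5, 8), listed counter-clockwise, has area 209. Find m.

Write out the shoelace sum; only the two edges meeting at P_1 involve m:
2·Area = [(5·14 − m·8) + (m·(-8) − (-1)·14)] + 270
       = -16·m + 354 = 418
⇒ m = -4.

-4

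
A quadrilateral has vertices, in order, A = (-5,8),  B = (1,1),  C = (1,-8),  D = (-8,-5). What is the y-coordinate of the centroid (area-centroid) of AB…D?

Apply Gauss's area formula. First the cross-terms c_i = x_i·y_{i+1} − x_{i+1}·y_i:
  -13, -9, -69, -89  ⇒  2A = -180, A = -90.
Then Σ (y_i + y_{i+1})·c_i = 576, so ȳ = 576 / (6·(-90)) = -16/15.

-16/15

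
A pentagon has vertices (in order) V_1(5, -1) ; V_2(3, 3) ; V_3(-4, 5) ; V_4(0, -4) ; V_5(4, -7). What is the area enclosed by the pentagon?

54

Apply the shoelace formula: 2A = Σ (x_i·y_{i+1} − x_{i+1}·y_i), indices taken mod 5.
Σ = (18) + (27) + (16) + (16) + (31) = 108
Area = |Σ|/2 = 54.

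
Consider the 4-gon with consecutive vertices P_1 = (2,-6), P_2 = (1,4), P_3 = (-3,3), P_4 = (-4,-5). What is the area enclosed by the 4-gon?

45

Apply the shoelace (surveyor's) formula: 2A = Σ (x_i·y_{i+1} − x_{i+1}·y_i), indices taken mod 4.
P_1→P_2: (2)(4) − (1)(-6) = 14
P_2→P_3: (1)(3) − (-3)(4) = 15
P_3→P_4: (-3)(-5) − (-4)(3) = 27
P_4→P_1: (-4)(-6) − (2)(-5) = 34
Σ = 90
Area = |Σ|/2 = 45.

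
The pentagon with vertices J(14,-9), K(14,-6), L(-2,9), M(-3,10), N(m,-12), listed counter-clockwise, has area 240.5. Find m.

Write out the shoelace sum; only the two edges meeting at N involve m:
2·Area = [((-3)·(-12) − m·10) + (m·(-9) − 14·(-12))] + 163
       = -19·m + 367 = 481
⇒ m = -6.

-6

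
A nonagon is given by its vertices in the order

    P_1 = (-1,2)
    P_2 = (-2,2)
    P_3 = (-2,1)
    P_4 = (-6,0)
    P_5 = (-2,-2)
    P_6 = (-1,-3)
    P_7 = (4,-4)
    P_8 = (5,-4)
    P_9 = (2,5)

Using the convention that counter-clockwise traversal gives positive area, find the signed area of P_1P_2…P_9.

Σ = (2) + (2) + (6) + (12) + (4) + (16) + (4) + (33) + (9) = 88
Signed area = Σ/2 = 44 (positive ⇒ counter-clockwise traversal).

44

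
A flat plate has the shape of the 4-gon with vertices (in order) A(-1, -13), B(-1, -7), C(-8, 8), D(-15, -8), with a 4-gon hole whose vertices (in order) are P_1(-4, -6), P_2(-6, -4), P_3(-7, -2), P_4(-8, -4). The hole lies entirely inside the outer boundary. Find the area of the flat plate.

146.5

Outer boundary:
Σ = (-6) + (-64) + (184) + (187) = 301
Area = |Σ|/2 = 150.5.
Hole:
Σ = (-20) + (-16) + (12) + (32) = 8
Area = |Σ|/2 = 4.
Net area = 150.5 − 4 = 146.5.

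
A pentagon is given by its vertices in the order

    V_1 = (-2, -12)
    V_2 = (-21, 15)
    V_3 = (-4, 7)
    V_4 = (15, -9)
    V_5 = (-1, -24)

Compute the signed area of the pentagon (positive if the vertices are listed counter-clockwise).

Apply Gauss's area formula: 2A = Σ (x_i·y_{i+1} − x_{i+1}·y_i), indices taken mod 5.
Σ = (-282) + (-87) + (-69) + (-369) + (-36) = -843
Signed area = Σ/2 = -421.5 (negative ⇒ clockwise traversal).

-421.5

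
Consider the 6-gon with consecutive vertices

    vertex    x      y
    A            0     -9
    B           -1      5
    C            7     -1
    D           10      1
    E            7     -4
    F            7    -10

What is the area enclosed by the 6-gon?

89

Apply the shoelace (surveyor's) formula: 2A = Σ (x_i·y_{i+1} − x_{i+1}·y_i), indices taken mod 6.
A→B: (0)(5) − (-1)(-9) = -9
B→C: (-1)(-1) − (7)(5) = -34
C→D: (7)(1) − (10)(-1) = 17
D→E: (10)(-4) − (7)(1) = -47
E→F: (7)(-10) − (7)(-4) = -42
F→A: (7)(-9) − (0)(-10) = -63
Σ = -178
Area = |Σ|/2 = 89.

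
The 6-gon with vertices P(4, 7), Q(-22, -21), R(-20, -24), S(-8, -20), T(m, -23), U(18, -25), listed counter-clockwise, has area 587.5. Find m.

The doubled signed area Σ (x_i y_{i+1} − x_{i+1} y_i) is linear in m.
With m=0 it equals 1210; the coefficient of m is -5 (from the two edges through T).
So -5·m + 1210 = 2·587.5 = 1175 ⇒ m = 7.

7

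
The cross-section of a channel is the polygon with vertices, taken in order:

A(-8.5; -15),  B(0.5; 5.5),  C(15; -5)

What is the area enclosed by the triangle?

Apply the shoelace (surveyor's) formula: 2A = Σ (x_i·y_{i+1} − x_{i+1}·y_i), indices taken mod 3.
A→B: (-8.5)(5.5) − (0.5)(-15) = -39.25
B→C: (0.5)(-5) − (15)(5.5) = -85
C→A: (15)(-15) − (-8.5)(-5) = -267.5
Σ = -391.75
Area = |Σ|/2 = 195.875.

195.875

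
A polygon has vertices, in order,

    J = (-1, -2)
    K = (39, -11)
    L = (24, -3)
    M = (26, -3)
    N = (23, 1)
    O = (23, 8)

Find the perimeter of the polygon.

|JK| = √((40)² + (-9)²) = √1681 = 41
|KL| = √((-15)² + (8)²) = √289 = 17
|LM| = √((2)² + (0)²) = √4 = 2
|MN| = √((-3)² + (4)²) = √25 = 5
|NO| = √((0)² + (7)²) = √49 = 7
|OJ| = √((-24)² + (-10)²) = √676 = 26
Perimeter = 41 + 17 + 2 + 5 + 7 + 26 = 98.

98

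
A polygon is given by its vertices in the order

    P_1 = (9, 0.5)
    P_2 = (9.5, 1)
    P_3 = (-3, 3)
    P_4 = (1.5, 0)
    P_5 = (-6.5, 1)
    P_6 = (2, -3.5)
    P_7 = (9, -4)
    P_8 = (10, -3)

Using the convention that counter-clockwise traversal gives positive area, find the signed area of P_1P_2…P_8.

61

P_1→P_2: (9)(1) − (9.5)(0.5) = 4.25
P_2→P_3: (9.5)(3) − (-3)(1) = 31.5
P_3→P_4: (-3)(0) − (1.5)(3) = -4.5
P_4→P_5: (1.5)(1) − (-6.5)(0) = 1.5
P_5→P_6: (-6.5)(-3.5) − (2)(1) = 20.75
P_6→P_7: (2)(-4) − (9)(-3.5) = 23.5
P_7→P_8: (9)(-3) − (10)(-4) = 13
P_8→P_1: (10)(0.5) − (9)(-3) = 32
Σ = 122
Signed area = Σ/2 = 61 (positive ⇒ counter-clockwise traversal).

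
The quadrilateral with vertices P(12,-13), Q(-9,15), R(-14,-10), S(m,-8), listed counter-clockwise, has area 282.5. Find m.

The doubled signed area Σ (x_i y_{i+1} − x_{i+1} y_i) is linear in m.
With m=0 it equals 571; the coefficient of m is -3 (from the two edges through S).
So -3·m + 571 = 2·282.5 = 565 ⇒ m = 2.

2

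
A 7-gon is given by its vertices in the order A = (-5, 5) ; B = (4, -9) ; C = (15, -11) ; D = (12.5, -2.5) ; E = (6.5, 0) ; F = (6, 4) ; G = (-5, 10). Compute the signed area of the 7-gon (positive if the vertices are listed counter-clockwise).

181.625

Apply Gauss's area formula: 2A = Σ (x_i·y_{i+1} − x_{i+1}·y_i), indices taken mod 7.
Σ = (25) + (91) + (100) + (16.25) + (26) + (80) + (25) = 363.25
Signed area = Σ/2 = 181.625 (positive ⇒ counter-clockwise traversal).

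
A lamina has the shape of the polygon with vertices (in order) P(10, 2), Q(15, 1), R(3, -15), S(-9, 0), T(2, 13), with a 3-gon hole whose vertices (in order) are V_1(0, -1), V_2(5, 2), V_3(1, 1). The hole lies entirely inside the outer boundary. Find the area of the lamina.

309.5

Outer boundary:
Apply the surveyor's formula: 2A = Σ (x_i·y_{i+1} − x_{i+1}·y_i), indices taken mod 5.
Σ = (-20) + (-228) + (-135) + (-117) + (-126) = -626
Area = |Σ|/2 = 313.
Hole:
Apply Gauss's area formula: 2A = Σ (x_i·y_{i+1} − x_{i+1}·y_i), indices taken mod 3.
Σ = (5) + (3) + (-1) = 7
Area = |Σ|/2 = 3.5.
Net area = 313 − 3.5 = 309.5.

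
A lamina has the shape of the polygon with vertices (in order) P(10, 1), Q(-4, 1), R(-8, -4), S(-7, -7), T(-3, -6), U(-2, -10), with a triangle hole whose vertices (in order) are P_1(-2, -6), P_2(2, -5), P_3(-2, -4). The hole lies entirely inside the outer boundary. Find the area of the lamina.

Outer boundary:
Apply Gauss's area formula: 2A = Σ (x_i·y_{i+1} − x_{i+1}·y_i), indices taken mod 6.
Cross-terms: 14, 24, 28, 21, 18, 98  ⇒  Σ = 203
Area = |Σ|/2 = 101.5.
Hole:
Cross-terms: 22, -18, 4  ⇒  Σ = 8
Area = |Σ|/2 = 4.
Net area = 101.5 − 4 = 97.5.

97.5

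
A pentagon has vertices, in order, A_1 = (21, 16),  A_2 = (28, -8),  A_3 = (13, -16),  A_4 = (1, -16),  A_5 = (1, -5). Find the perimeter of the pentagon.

94

|A_1A_2| = √((7)² + (-24)²) = √625 = 25
|A_2A_3| = √((-15)² + (-8)²) = √289 = 17
|A_3A_4| = √((-12)² + (0)²) = √144 = 12
|A_4A_5| = √((0)² + (11)²) = √121 = 11
|A_5A_1| = √((20)² + (21)²) = √841 = 29
Perimeter = 25 + 17 + 12 + 11 + 29 = 94.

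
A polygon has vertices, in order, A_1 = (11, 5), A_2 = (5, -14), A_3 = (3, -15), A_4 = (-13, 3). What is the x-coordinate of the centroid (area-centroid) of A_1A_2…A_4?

67/93

Apply the shoelace (surveyor's) formula. First the cross-terms c_i = x_i·y_{i+1} − x_{i+1}·y_i:
  -179, -33, -186, -98  ⇒  2A = -496, A = -248.
Then Σ (x_i + x_{i+1})·c_i = -1072, so x̄ = -1072 / (6·(-248)) = 67/93.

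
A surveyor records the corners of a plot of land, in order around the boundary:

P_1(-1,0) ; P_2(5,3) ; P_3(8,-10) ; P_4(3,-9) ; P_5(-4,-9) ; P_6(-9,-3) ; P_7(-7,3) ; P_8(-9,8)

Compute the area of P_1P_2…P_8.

160

Apply the shoelace formula: 2A = Σ (x_i·y_{i+1} − x_{i+1}·y_i), indices taken mod 8.
Σ = (-3) + (-74) + (-42) + (-63) + (-69) + (-48) + (-29) + (8) = -320
Area = |Σ|/2 = 160.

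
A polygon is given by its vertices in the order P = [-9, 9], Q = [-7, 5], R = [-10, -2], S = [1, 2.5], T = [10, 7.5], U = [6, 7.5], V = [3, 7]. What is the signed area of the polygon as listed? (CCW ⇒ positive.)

Apply the surveyor's formula: 2A = Σ (x_i·y_{i+1} − x_{i+1}·y_i), indices taken mod 7.
Σ = (18) + (64) + (-23) + (-17.5) + (30) + (19.5) + (90) = 181
Signed area = Σ/2 = 90.5 (positive ⇒ counter-clockwise traversal).

90.5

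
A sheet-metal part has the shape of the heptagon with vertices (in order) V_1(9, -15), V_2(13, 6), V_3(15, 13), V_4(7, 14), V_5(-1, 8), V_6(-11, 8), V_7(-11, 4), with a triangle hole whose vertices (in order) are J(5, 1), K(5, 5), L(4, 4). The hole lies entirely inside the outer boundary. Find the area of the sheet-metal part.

383

Outer boundary:
Σ = (249) + (79) + (119) + (70) + (80) + (44) + (129) = 770
Area = |Σ|/2 = 385.
Hole:
Apply the shoelace formula: 2A = Σ (x_i·y_{i+1} − x_{i+1}·y_i), indices taken mod 3.
J→K: (5)(5) − (5)(1) = 20
K→L: (5)(4) − (4)(5) = 0
L→J: (4)(1) − (5)(4) = -16
Σ = 4
Area = |Σ|/2 = 2.
Net area = 385 − 2 = 383.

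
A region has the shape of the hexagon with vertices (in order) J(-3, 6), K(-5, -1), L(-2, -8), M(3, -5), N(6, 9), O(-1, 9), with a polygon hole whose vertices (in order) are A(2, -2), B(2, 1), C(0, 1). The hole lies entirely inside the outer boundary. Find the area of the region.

120

Outer boundary:
Cross-terms: 33, 38, 34, 57, 63, 21  ⇒  Σ = 246
Area = |Σ|/2 = 123.
Hole:
Apply Gauss's area formula: 2A = Σ (x_i·y_{i+1} − x_{i+1}·y_i), indices taken mod 3.
A→B: (2)(1) − (2)(-2) = 6
B→C: (2)(1) − (0)(1) = 2
C→A: (0)(-2) − (2)(1) = -2
Σ = 6
Area = |Σ|/2 = 3.
Net area = 123 − 3 = 120.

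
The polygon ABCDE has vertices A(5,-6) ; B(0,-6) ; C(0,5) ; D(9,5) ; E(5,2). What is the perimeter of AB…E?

|AB| = √((-5)² + (0)²) = √25 = 5
|BC| = √((0)² + (11)²) = √121 = 11
|CD| = √((9)² + (0)²) = √81 = 9
|DE| = √((-4)² + (-3)²) = √25 = 5
|EA| = √((0)² + (-8)²) = √64 = 8
Perimeter = 5 + 11 + 9 + 5 + 8 = 38.

38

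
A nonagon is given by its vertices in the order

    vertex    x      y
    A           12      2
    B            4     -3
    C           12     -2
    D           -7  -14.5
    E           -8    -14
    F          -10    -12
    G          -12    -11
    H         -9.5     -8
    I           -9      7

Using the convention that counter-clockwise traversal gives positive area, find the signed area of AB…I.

Σ = (-44) + (28) + (-188) + (-18) + (-44) + (-34) + (-8.5) + (-138.5) + (-102) = -549
Signed area = Σ/2 = -274.5 (negative ⇒ clockwise traversal).

-274.5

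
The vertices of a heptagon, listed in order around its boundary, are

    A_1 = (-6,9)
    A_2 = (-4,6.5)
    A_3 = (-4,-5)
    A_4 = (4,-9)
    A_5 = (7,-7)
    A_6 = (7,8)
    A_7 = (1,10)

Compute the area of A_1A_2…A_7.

Apply the surveyor's formula: 2A = Σ (x_i·y_{i+1} − x_{i+1}·y_i), indices taken mod 7.
Σ = (-3) + (46) + (56) + (35) + (105) + (62) + (69) = 370
Area = |Σ|/2 = 185.

185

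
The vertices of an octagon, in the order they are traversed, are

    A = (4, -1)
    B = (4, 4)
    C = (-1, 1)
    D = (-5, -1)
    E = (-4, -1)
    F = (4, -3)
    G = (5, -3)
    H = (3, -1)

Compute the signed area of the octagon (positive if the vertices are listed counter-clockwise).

A→B: (4)(4) − (4)(-1) = 20
B→C: (4)(1) − (-1)(4) = 8
C→D: (-1)(-1) − (-5)(1) = 6
D→E: (-5)(-1) − (-4)(-1) = 1
E→F: (-4)(-3) − (4)(-1) = 16
F→G: (4)(-3) − (5)(-3) = 3
G→H: (5)(-1) − (3)(-3) = 4
H→A: (3)(-1) − (4)(-1) = 1
Σ = 59
Signed area = Σ/2 = 29.5 (positive ⇒ counter-clockwise traversal).

29.5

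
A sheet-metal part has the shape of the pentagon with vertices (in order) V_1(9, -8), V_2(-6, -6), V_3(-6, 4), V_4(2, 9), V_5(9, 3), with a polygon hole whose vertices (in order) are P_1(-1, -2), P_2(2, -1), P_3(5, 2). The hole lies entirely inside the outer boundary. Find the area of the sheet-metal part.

Outer boundary:
Σ = (-102) + (-60) + (-62) + (-75) + (-99) = -398
Area = |Σ|/2 = 199.
Hole:
Apply the shoelace (surveyor's) formula: 2A = Σ (x_i·y_{i+1} − x_{i+1}·y_i), indices taken mod 3.
P_1→P_2: (-1)(-1) − (2)(-2) = 5
P_2→P_3: (2)(2) − (5)(-1) = 9
P_3→P_1: (5)(-2) − (-1)(2) = -8
Σ = 6
Area = |Σ|/2 = 3.
Net area = 199 − 3 = 196.

196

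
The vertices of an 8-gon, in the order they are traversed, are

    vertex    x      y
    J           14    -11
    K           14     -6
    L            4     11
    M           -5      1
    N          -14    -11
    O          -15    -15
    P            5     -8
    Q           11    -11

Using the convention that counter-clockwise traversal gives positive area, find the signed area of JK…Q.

Σ = (70) + (178) + (59) + (69) + (45) + (195) + (33) + (33) = 682
Signed area = Σ/2 = 341 (positive ⇒ counter-clockwise traversal).

341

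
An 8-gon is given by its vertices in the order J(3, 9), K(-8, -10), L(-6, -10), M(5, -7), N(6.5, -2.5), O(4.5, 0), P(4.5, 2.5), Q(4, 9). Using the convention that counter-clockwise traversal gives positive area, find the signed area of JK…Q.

Apply the shoelace formula: 2A = Σ (x_i·y_{i+1} − x_{i+1}·y_i), indices taken mod 8.
J→K: (3)(-10) − (-8)(9) = 42
K→L: (-8)(-10) − (-6)(-10) = 20
L→M: (-6)(-7) − (5)(-10) = 92
M→N: (5)(-2.5) − (6.5)(-7) = 33
N→O: (6.5)(0) − (4.5)(-2.5) = 11.25
O→P: (4.5)(2.5) − (4.5)(0) = 11.25
P→Q: (4.5)(9) − (4)(2.5) = 30.5
Q→J: (4)(9) − (3)(9) = 9
Σ = 249
Signed area = Σ/2 = 124.5 (positive ⇒ counter-clockwise traversal).

124.5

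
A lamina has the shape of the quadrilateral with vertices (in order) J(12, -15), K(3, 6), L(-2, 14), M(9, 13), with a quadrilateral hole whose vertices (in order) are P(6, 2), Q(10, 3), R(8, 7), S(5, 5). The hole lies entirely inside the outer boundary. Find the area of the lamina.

Outer boundary:
Apply the surveyor's formula: 2A = Σ (x_i·y_{i+1} − x_{i+1}·y_i), indices taken mod 4.
J→K: (12)(6) − (3)(-15) = 117
K→L: (3)(14) − (-2)(6) = 54
L→M: (-2)(13) − (9)(14) = -152
M→J: (9)(-15) − (12)(13) = -291
Σ = -272
Area = |Σ|/2 = 136.
Hole:
P→Q: (6)(3) − (10)(2) = -2
Q→R: (10)(7) − (8)(3) = 46
R→S: (8)(5) − (5)(7) = 5
S→P: (5)(2) − (6)(5) = -20
Σ = 29
Area = |Σ|/2 = 14.5.
Net area = 136 − 14.5 = 121.5.

121.5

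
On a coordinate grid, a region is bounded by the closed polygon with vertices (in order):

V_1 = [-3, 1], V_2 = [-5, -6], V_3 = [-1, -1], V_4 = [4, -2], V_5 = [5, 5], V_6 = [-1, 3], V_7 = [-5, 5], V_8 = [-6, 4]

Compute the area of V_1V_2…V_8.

52

V_1→V_2: (-3)(-6) − (-5)(1) = 23
V_2→V_3: (-5)(-1) − (-1)(-6) = -1
V_3→V_4: (-1)(-2) − (4)(-1) = 6
V_4→V_5: (4)(5) − (5)(-2) = 30
V_5→V_6: (5)(3) − (-1)(5) = 20
V_6→V_7: (-1)(5) − (-5)(3) = 10
V_7→V_8: (-5)(4) − (-6)(5) = 10
V_8→V_1: (-6)(1) − (-3)(4) = 6
Σ = 104
Area = |Σ|/2 = 52.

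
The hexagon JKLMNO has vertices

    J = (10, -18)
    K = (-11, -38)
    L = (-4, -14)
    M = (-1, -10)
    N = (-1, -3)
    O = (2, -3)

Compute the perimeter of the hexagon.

86

|JK| = √((-21)² + (-20)²) = √841 = 29
|KL| = √((7)² + (24)²) = √625 = 25
|LM| = √((3)² + (4)²) = √25 = 5
|MN| = √((0)² + (7)²) = √49 = 7
|NO| = √((3)² + (0)²) = √9 = 3
|OJ| = √((8)² + (-15)²) = √289 = 17
Perimeter = 29 + 25 + 5 + 7 + 3 + 17 = 86.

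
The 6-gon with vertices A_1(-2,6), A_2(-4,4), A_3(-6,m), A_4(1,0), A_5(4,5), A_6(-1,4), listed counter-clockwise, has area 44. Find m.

-4

The doubled signed area Σ (x_i y_{i+1} − x_{i+1} y_i) is linear in m.
With m=0 it equals 68; the coefficient of m is -5 (from the two edges through A_3).
So -5·m + 68 = 2·44 = 88 ⇒ m = -4.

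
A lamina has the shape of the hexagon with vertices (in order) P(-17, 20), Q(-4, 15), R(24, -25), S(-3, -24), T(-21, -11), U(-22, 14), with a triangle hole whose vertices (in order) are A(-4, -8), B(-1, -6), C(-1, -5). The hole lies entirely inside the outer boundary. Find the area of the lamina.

Outer boundary:
Σ = (-175) + (-260) + (-651) + (-471) + (-536) + (-202) = -2295
Area = |Σ|/2 = 1147.5.
Hole:
Apply the shoelace (surveyor's) formula: 2A = Σ (x_i·y_{i+1} − x_{i+1}·y_i), indices taken mod 3.
Σ = (16) + (-1) + (-12) = 3
Area = |Σ|/2 = 1.5.
Net area = 1147.5 − 1.5 = 1146.

1146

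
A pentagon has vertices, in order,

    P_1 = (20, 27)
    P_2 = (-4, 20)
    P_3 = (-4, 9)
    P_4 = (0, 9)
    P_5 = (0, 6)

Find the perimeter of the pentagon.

|P_1P_2| = √((-24)² + (-7)²) = √625 = 25
|P_2P_3| = √((0)² + (-11)²) = √121 = 11
|P_3P_4| = √((4)² + (0)²) = √16 = 4
|P_4P_5| = √((0)² + (-3)²) = √9 = 3
|P_5P_1| = √((20)² + (21)²) = √841 = 29
Perimeter = 25 + 11 + 4 + 3 + 29 = 72.

72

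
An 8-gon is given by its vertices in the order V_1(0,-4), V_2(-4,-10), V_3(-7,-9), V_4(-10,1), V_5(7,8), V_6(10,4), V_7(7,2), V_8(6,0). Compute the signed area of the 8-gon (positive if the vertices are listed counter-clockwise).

-165

Σ = (-16) + (-34) + (-97) + (-87) + (-52) + (-8) + (-12) + (-24) = -330
Signed area = Σ/2 = -165 (negative ⇒ clockwise traversal).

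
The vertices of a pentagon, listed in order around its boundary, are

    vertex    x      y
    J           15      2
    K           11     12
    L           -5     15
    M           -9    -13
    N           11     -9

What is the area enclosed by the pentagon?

Cross-terms: 158, 225, 200, 224, 157  ⇒  Σ = 964
Area = |Σ|/2 = 482.

482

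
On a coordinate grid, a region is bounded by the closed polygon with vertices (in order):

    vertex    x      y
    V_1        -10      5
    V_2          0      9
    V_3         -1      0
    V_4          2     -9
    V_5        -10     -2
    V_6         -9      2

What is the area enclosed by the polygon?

114.5

Apply the shoelace (surveyor's) formula: 2A = Σ (x_i·y_{i+1} − x_{i+1}·y_i), indices taken mod 6.
Σ = (-90) + (9) + (9) + (-94) + (-38) + (-25) = -229
Area = |Σ|/2 = 114.5.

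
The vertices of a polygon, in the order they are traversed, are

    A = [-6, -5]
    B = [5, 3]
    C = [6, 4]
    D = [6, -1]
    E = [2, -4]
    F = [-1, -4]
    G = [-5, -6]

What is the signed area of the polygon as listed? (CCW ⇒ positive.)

Apply the shoelace (surveyor's) formula: 2A = Σ (x_i·y_{i+1} − x_{i+1}·y_i), indices taken mod 7.
A→B: (-6)(3) − (5)(-5) = 7
B→C: (5)(4) − (6)(3) = 2
C→D: (6)(-1) − (6)(4) = -30
D→E: (6)(-4) − (2)(-1) = -22
E→F: (2)(-4) − (-1)(-4) = -12
F→G: (-1)(-6) − (-5)(-4) = -14
G→A: (-5)(-5) − (-6)(-6) = -11
Σ = -80
Signed area = Σ/2 = -40 (negative ⇒ clockwise traversal).

-40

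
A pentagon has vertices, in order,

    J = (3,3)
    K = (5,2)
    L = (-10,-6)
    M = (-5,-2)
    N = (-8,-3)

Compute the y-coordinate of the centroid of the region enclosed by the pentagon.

Apply Gauss's area formula. First the cross-terms c_i = x_i·y_{i+1} − x_{i+1}·y_i:
  -9, -10, -10, -1, -15  ⇒  2A = -45, A = -22.5.
Then Σ (y_i + y_{i+1})·c_i = 80, so ȳ = 80 / (6·(-22.5)) = -16/27.

-16/27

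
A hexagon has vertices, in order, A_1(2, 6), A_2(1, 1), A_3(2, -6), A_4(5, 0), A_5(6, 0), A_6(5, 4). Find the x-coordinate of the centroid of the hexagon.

37/12

Apply the shoelace (surveyor's) formula. First the cross-terms c_i = x_i·y_{i+1} − x_{i+1}·y_i:
  -4, -8, 30, 0, 24, 22  ⇒  2A = 64, A = 32.
Then Σ (x_i + x_{i+1})·c_i = 592, so x̄ = 592 / (6·32) = 37/12.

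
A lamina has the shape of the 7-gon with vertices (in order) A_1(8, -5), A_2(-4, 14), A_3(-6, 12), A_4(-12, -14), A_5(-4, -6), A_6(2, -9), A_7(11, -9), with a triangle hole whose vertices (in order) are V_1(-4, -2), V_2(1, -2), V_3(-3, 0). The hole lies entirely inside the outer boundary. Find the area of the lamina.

Outer boundary:
Σ = (92) + (36) + (228) + (16) + (48) + (81) + (17) = 518
Area = |Σ|/2 = 259.
Hole:
Σ = (10) + (-6) + (6) = 10
Area = |Σ|/2 = 5.
Net area = 259 − 5 = 254.

254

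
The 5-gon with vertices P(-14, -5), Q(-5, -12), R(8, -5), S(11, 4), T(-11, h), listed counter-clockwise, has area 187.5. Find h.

Write out the shoelace sum; only the two edges meeting at T involve h:
2·Area = [(11·h − (-11)·4) + ((-11)·(-5) − (-14)·h)] + 351
       = 25·h + 450 = 375
⇒ h = -3.

-3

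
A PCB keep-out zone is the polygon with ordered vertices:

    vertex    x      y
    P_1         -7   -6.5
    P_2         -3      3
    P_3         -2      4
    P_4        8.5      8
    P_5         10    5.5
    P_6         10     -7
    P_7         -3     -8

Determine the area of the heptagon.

196.125

Apply the surveyor's formula: 2A = Σ (x_i·y_{i+1} − x_{i+1}·y_i), indices taken mod 7.
Σ = (-40.5) + (-6) + (-50) + (-33.25) + (-125) + (-101) + (-36.5) = -392.25
Area = |Σ|/2 = 196.125.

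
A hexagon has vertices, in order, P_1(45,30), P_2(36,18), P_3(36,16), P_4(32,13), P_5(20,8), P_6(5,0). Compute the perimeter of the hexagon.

|P_1P_2| = √((-9)² + (-12)²) = √225 = 15
|P_2P_3| = √((0)² + (-2)²) = √4 = 2
|P_3P_4| = √((-4)² + (-3)²) = √25 = 5
|P_4P_5| = √((-12)² + (-5)²) = √169 = 13
|P_5P_6| = √((-15)² + (-8)²) = √289 = 17
|P_6P_1| = √((40)² + (30)²) = √2500 = 50
Perimeter = 15 + 2 + 5 + 13 + 17 + 50 = 102.

102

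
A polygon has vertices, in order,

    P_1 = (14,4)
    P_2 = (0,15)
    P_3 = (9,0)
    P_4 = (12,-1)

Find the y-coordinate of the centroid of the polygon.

Apply the shoelace formula. First the cross-terms c_i = x_i·y_{i+1} − x_{i+1}·y_i:
  210, -135, -9, 62  ⇒  2A = 128, A = 64.
Then Σ (y_i + y_{i+1})·c_i = 2160, so ȳ = 2160 / (6·64) = 5.625.

5.625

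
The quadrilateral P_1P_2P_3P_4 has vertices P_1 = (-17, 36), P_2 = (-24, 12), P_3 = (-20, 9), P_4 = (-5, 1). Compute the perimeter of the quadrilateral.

|P_1P_2| = √((-7)² + (-24)²) = √625 = 25
|P_2P_3| = √((4)² + (-3)²) = √25 = 5
|P_3P_4| = √((15)² + (-8)²) = √289 = 17
|P_4P_1| = √((-12)² + (35)²) = √1369 = 37
Perimeter = 25 + 5 + 17 + 37 = 84.

84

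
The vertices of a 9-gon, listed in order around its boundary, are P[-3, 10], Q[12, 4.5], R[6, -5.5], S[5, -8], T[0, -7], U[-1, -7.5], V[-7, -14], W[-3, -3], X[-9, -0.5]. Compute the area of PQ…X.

Apply the shoelace formula: 2A = Σ (x_i·y_{i+1} − x_{i+1}·y_i), indices taken mod 9.
Σ = (-133.5) + (-93) + (-20.5) + (-35) + (-7) + (-38.5) + (-21) + (-25.5) + (-91.5) = -465.5
Area = |Σ|/2 = 232.75.

232.75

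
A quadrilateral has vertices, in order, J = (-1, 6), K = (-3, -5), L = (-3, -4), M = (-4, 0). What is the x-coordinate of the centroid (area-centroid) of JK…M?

Apply Gauss's area formula. First the cross-terms c_i = x_i·y_{i+1} − x_{i+1}·y_i:
  23, -3, -16, -24  ⇒  2A = -20, A = -10.
Then Σ (x_i + x_{i+1})·c_i = 158, so x̄ = 158 / (6·(-10)) = -79/30.

-79/30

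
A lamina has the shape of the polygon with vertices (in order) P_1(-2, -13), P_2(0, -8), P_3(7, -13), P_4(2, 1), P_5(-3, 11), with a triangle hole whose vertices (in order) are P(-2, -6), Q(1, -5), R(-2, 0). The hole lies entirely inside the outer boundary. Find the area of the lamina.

Outer boundary:
Σ = (16) + (56) + (33) + (25) + (61) = 191
Area = |Σ|/2 = 95.5.
Hole:
Cross-terms: 16, -10, 12  ⇒  Σ = 18
Area = |Σ|/2 = 9.
Net area = 95.5 − 9 = 86.5.

86.5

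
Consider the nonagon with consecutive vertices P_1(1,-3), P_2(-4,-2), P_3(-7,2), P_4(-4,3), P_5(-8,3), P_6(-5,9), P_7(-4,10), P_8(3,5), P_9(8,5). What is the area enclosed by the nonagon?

Apply the shoelace formula: 2A = Σ (x_i·y_{i+1} − x_{i+1}·y_i), indices taken mod 9.
Σ = (-14) + (-22) + (-13) + (12) + (-57) + (-14) + (-50) + (-25) + (-29) = -212
Area = |Σ|/2 = 106.

106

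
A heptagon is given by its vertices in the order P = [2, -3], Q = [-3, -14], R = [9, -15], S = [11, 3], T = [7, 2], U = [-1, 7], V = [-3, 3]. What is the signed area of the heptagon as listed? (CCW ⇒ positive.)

199.5

P→Q: (2)(-14) − (-3)(-3) = -37
Q→R: (-3)(-15) − (9)(-14) = 171
R→S: (9)(3) − (11)(-15) = 192
S→T: (11)(2) − (7)(3) = 1
T→U: (7)(7) − (-1)(2) = 51
U→V: (-1)(3) − (-3)(7) = 18
V→P: (-3)(-3) − (2)(3) = 3
Σ = 399
Signed area = Σ/2 = 199.5 (positive ⇒ counter-clockwise traversal).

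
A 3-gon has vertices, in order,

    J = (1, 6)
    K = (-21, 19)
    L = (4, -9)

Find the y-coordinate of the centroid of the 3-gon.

16/3

Apply the shoelace (surveyor's) formula. First the cross-terms c_i = x_i·y_{i+1} − x_{i+1}·y_i:
  145, 113, 33  ⇒  2A = 291, A = 145.5.
Then Σ (y_i + y_{i+1})·c_i = 4656, so ȳ = 4656 / (6·145.5) = 16/3.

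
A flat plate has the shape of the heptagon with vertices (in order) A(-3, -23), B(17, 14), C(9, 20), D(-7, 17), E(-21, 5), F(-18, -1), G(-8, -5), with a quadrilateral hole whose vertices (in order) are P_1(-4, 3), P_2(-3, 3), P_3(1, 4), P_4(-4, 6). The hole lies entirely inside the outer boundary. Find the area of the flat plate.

Outer boundary:
Σ = (349) + (214) + (293) + (322) + (111) + (82) + (169) = 1540
Area = |Σ|/2 = 770.
Hole:
Apply the shoelace formula: 2A = Σ (x_i·y_{i+1} − x_{i+1}·y_i), indices taken mod 4.
Cross-terms: -3, -15, 22, 12  ⇒  Σ = 16
Area = |Σ|/2 = 8.
Net area = 770 − 8 = 762.

762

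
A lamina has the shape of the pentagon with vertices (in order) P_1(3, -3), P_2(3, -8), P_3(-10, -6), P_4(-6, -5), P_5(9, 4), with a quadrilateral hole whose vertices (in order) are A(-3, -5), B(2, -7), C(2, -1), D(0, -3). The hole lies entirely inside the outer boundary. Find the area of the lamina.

44.5

Outer boundary:
Apply the shoelace formula: 2A = Σ (x_i·y_{i+1} − x_{i+1}·y_i), indices taken mod 5.
Σ = (-15) + (-98) + (14) + (21) + (-39) = -117
Area = |Σ|/2 = 58.5.
Hole:
Apply Gauss's area formula: 2A = Σ (x_i·y_{i+1} − x_{i+1}·y_i), indices taken mod 4.
A→B: (-3)(-7) − (2)(-5) = 31
B→C: (2)(-1) − (2)(-7) = 12
C→D: (2)(-3) − (0)(-1) = -6
D→A: (0)(-5) − (-3)(-3) = -9
Σ = 28
Area = |Σ|/2 = 14.
Net area = 58.5 − 14 = 44.5.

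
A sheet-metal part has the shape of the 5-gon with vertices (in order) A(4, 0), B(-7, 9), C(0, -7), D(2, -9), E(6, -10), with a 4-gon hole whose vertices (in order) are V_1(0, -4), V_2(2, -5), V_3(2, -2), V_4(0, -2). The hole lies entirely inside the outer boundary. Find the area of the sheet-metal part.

81.5

Outer boundary:
Apply Gauss's area formula: 2A = Σ (x_i·y_{i+1} − x_{i+1}·y_i), indices taken mod 5.
Σ = (36) + (49) + (14) + (34) + (40) = 173
Area = |Σ|/2 = 86.5.
Hole:
Apply the shoelace (surveyor's) formula: 2A = Σ (x_i·y_{i+1} − x_{i+1}·y_i), indices taken mod 4.
Cross-terms: 8, 6, -4, 0  ⇒  Σ = 10
Area = |Σ|/2 = 5.
Net area = 86.5 − 5 = 81.5.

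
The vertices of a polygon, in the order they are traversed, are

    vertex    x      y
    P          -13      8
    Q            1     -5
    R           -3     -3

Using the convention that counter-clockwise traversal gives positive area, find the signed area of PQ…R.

Σ = (57) + (-18) + (-63) = -24
Signed area = Σ/2 = -12 (negative ⇒ clockwise traversal).

-12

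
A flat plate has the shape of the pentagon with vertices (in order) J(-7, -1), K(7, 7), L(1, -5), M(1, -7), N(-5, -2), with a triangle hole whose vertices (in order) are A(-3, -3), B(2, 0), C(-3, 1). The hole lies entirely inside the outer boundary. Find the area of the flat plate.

56

Outer boundary:
Σ = (-42) + (-42) + (-2) + (-37) + (-9) = -132
Area = |Σ|/2 = 66.
Hole:
Apply the surveyor's formula: 2A = Σ (x_i·y_{i+1} − x_{i+1}·y_i), indices taken mod 3.
Σ = (6) + (2) + (12) = 20
Area = |Σ|/2 = 10.
Net area = 66 − 10 = 56.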